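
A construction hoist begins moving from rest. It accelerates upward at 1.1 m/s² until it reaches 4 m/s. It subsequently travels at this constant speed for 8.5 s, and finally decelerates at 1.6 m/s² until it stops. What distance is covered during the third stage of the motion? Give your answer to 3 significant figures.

Phase 1 (accelerating): v₀ = 0 m/s, a = 1.1 m/s².
v = v₀ + at → t = (4 − 0) / 1.1 = 3.64 s
v² = v₀² + 2aΔx → Δx = (4² − 0²)/(2·1.1) = 7.27 m

Phase 2 (constant speed): v₀ = 4.00 m/s, a = 0 m/s².
v = v₀ + at = 4.00 + (0)(8.5) = 4.00 m/s
Δx = v₀t + ½at² = 4.00·8.5 + 0.5·0·8.5² = 34.0 m

Phase 3 (decelerating): v₀ = 4.00 m/s, a = -1.6 m/s².
v = v₀ + at → t = (0 − 4.00) / -1.6 = 2.50 s
v² = v₀² + 2aΔx → Δx = (0² − 4.00²)/(2·-1.6) = 5.00 m
Distance in phase 3 = 5.00 m

5.00 m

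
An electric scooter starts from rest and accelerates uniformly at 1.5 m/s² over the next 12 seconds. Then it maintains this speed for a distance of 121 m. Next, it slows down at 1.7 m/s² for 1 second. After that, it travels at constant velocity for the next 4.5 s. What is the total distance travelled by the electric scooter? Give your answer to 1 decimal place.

Phase 1 (accelerating): v₀ = 0 m/s, a = 1.5 m/s².
v = v₀ + at = 0 + (1.5)(12) = 18.0 m/s
Δx = v₀t + ½at² = 0·12 + 0.5·1.5·12² = 108 m

Phase 2 (constant speed): v₀ = 18.0 m/s, a = 0 m/s².
Constant speed: t = d/v = 121/18.0 = 6.72 s

Phase 3 (decelerating): v₀ = 18.0 m/s, a = -1.7 m/s².
v = v₀ + at = 18.0 + (-1.7)(1) = 16.3 m/s
Δx = v₀t + ½at² = 18.0·1 + 0.5·-1.7·1² = 17.1 m

Phase 4 (constant speed): v₀ = 16.3 m/s, a = 0 m/s².
v = v₀ + at = 16.3 + (0)(4.5) = 16.3 m/s
Δx = v₀t + ½at² = 16.3·4.5 + 0.5·0·4.5² = 73.4 m
Total distance = 108 + 121 + 17.1 + 73.4 = 320 m

319.5 m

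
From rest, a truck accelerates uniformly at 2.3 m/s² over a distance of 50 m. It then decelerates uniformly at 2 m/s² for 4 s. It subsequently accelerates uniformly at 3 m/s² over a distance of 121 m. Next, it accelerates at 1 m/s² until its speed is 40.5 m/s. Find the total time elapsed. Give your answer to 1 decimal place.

Phase 1 (accelerating): v₀ = 0 m/s, a = 2.3 m/s².
v² = v₀² + 2aΔx = 0² + 2·2.3·50 = 230 → v = 15.2 m/s
t = (v − v₀)/a = (15.2 − 0)/2.3 = 6.59 s

Phase 2 (decelerating): v₀ = 15.2 m/s, a = -2 m/s².
v = v₀ + at = 15.2 + (-2)(4) = 7.17 m/s
Δx = v₀t + ½at² = 15.2·4 + 0.5·-2·4² = 44.7 m

Phase 3 (accelerating): v₀ = 7.17 m/s, a = 3 m/s².
v² = v₀² + 2aΔx = 7.17² + 2·3·121 = 777 → v = 27.9 m/s
t = (v − v₀)/a = (27.9 − 7.17)/3 = 6.91 s

Phase 4 (accelerating): v₀ = 27.9 m/s, a = 1 m/s².
v = v₀ + at → t = (40.5 − 27.9) / 1 = 12.6 s
v² = v₀² + 2aΔx → Δx = (40.5² − 27.9²)/(2·1) = 431 m
Total time = 6.59 + 4.00 + 6.91 + 12.6 = 30.1 s

30.1 s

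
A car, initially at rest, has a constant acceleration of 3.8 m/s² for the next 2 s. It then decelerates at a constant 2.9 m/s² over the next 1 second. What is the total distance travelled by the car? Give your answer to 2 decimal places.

Phase 1 (accelerating): v₀ = 0 m/s, a = 3.8 m/s².
v = v₀ + at = 0 + (3.8)(2) = 7.60 m/s
Δx = v₀t + ½at² = 0·2 + 0.5·3.8·2² = 7.60 m

Phase 2 (decelerating): v₀ = 7.60 m/s, a = -2.9 m/s².
v = v₀ + at = 7.60 + (-2.9)(1) = 4.70 m/s
Δx = v₀t + ½at² = 7.60·1 + 0.5·-2.9·1² = 6.15 m
Total distance = 7.60 + 6.15 = 13.8 m

13.75 m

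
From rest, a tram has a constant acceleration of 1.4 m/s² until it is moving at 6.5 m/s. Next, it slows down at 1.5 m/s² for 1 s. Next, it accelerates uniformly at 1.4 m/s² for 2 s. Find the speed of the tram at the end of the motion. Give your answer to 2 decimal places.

7.80 m/s

Phase 1 (accelerating): v₀ = 0 m/s, a = 1.4 m/s².
v = v₀ + at → t = (6.5 − 0) / 1.4 = 4.64 s
v² = v₀² + 2aΔx → Δx = (6.5² − 0²)/(2·1.4) = 15.1 m

Phase 2 (decelerating): v₀ = 6.50 m/s, a = -1.5 m/s².
v = v₀ + at = 6.50 + (-1.5)(1) = 5.00 m/s
Δx = v₀t + ½at² = 6.50·1 + 0.5·-1.5·1² = 5.75 m

Phase 3 (accelerating): v₀ = 5.00 m/s, a = 1.4 m/s².
v = v₀ + at = 5.00 + (1.4)(2) = 7.80 m/s
Δx = v₀t + ½at² = 5.00·2 + 0.5·1.4·2² = 12.8 m
Final speed = 7.80 m/s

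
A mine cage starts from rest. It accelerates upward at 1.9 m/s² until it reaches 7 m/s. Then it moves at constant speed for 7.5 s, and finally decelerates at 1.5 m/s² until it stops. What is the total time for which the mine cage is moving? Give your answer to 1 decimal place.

Phase 1 (accelerating): v₀ = 0 m/s, a = 1.9 m/s².
v = v₀ + at → t = (7 − 0) / 1.9 = 3.68 s
v² = v₀² + 2aΔx → Δx = (7² − 0²)/(2·1.9) = 12.9 m

Phase 2 (constant speed): v₀ = 7.00 m/s, a = 0 m/s².
v = v₀ + at = 7.00 + (0)(7.5) = 7.00 m/s
Δx = v₀t + ½at² = 7.00·7.5 + 0.5·0·7.5² = 52.5 m

Phase 3 (decelerating): v₀ = 7.00 m/s, a = -1.5 m/s².
v = v₀ + at → t = (0 − 7.00) / -1.5 = 4.67 s
v² = v₀² + 2aΔx → Δx = (0² − 7.00²)/(2·-1.5) = 16.3 m
Total time = 3.68 + 7.50 + 4.67 = 15.9 s

15.9 s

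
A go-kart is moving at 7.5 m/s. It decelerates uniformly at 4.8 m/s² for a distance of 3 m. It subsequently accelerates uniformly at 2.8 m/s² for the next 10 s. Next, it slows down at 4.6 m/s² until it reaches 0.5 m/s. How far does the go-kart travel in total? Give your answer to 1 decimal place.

Phase 1 (decelerating): v₀ = 7.50 m/s, a = -4.8 m/s².
v² = v₀² + 2aΔx = 7.50² + 2·-4.8·3 = 27.5 → v = 5.24 m/s
t = (v − v₀)/a = (5.24 − 7.50)/-4.8 = 0.471 s

Phase 2 (accelerating): v₀ = 5.24 m/s, a = 2.8 m/s².
v = v₀ + at = 5.24 + (2.8)(10) = 33.2 m/s
Δx = v₀t + ½at² = 5.24·10 + 0.5·2.8·10² = 192 m

Phase 3 (decelerating): v₀ = 33.2 m/s, a = -4.6 m/s².
v = v₀ + at → t = (0.5 − 33.2) / -4.6 = 7.12 s
v² = v₀² + 2aΔx → Δx = (0.5² − 33.2²)/(2·-4.6) = 120 m
Total distance = 3.00 + 192 + 120 = 315 m

315.5 m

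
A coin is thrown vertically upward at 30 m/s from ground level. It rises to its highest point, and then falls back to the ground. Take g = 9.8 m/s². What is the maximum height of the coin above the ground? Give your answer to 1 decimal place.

45.9 m

Phase 1 (rising): v₀ = 30.0 m/s, a = -9.8 m/s².
v = v₀ + at → t = (0 − 30.0) / -9.8 = 3.06 s
v² = v₀² + 2aΔx → Δx = (0² − 30.0²)/(2·-9.8) = 45.9 m
Maximum height = 45.9 m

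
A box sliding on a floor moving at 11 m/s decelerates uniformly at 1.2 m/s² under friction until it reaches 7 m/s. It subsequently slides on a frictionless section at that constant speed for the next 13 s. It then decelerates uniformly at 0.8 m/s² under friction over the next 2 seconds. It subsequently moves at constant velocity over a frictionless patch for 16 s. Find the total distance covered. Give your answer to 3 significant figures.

220 m

Phase 1 (decelerating): v₀ = 11.0 m/s, a = -1.2 m/s².
v = v₀ + at → t = (7 − 11.0) / -1.2 = 3.33 s
v² = v₀² + 2aΔx → Δx = (7² − 11.0²)/(2·-1.2) = 30.0 m

Phase 2 (constant speed): v₀ = 7.00 m/s, a = 0 m/s².
v = v₀ + at = 7.00 + (0)(13) = 7.00 m/s
Δx = v₀t + ½at² = 7.00·13 + 0.5·0·13² = 91.0 m

Phase 3 (decelerating): v₀ = 7.00 m/s, a = -0.8 m/s².
v = v₀ + at = 7.00 + (-0.8)(2) = 5.40 m/s
Δx = v₀t + ½at² = 7.00·2 + 0.5·-0.8·2² = 12.4 m

Phase 4 (constant speed): v₀ = 5.40 m/s, a = 0 m/s².
v = v₀ + at = 5.40 + (0)(16) = 5.40 m/s
Δx = v₀t + ½at² = 5.40·16 + 0.5·0·16² = 86.4 m
Total distance = 30.0 + 91.0 + 12.4 + 86.4 = 220 m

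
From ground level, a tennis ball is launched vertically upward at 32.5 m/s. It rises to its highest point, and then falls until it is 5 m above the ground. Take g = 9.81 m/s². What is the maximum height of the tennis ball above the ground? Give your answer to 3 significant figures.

Phase 1 (rising): v₀ = 32.5 m/s, a = -9.81 m/s².
v = v₀ + at → t = (0 − 32.5) / -9.81 = 3.31 s
v² = v₀² + 2aΔx → Δx = (0² − 32.5²)/(2·-9.81) = 53.8 m
Maximum height = 53.8 m

53.8 m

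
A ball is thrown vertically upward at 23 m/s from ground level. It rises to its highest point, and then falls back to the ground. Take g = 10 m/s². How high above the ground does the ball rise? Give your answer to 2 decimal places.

Phase 1 (rising): v₀ = 23.0 m/s, a = -10 m/s².
v = v₀ + at → t = (0 − 23.0) / -10 = 2.30 s
v² = v₀² + 2aΔx → Δx = (0² − 23.0²)/(2·-10) = 26.4 m
Maximum height = 26.4 m

26.45 m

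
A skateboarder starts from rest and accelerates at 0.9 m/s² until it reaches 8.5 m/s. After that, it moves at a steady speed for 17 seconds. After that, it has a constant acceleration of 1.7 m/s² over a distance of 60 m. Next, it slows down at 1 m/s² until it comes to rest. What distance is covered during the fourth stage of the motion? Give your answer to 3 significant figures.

138 m

Phase 1 (accelerating): v₀ = 0 m/s, a = 0.9 m/s².
v = v₀ + at → t = (8.5 − 0) / 0.9 = 9.44 s
v² = v₀² + 2aΔx → Δx = (8.5² − 0²)/(2·0.9) = 40.1 m

Phase 2 (constant speed): v₀ = 8.50 m/s, a = 0 m/s².
v = v₀ + at = 8.50 + (0)(17) = 8.50 m/s
Δx = v₀t + ½at² = 8.50·17 + 0.5·0·17² = 144 m

Phase 3 (accelerating): v₀ = 8.50 m/s, a = 1.7 m/s².
v² = v₀² + 2aΔx = 8.50² + 2·1.7·60 = 276 → v = 16.6 m/s
t = (v − v₀)/a = (16.6 − 8.50)/1.7 = 4.78 s

Phase 4 (decelerating): v₀ = 16.6 m/s, a = -1 m/s².
v = v₀ + at → t = (0 − 16.6) / -1 = 16.6 s
v² = v₀² + 2aΔx → Δx = (0² − 16.6²)/(2·-1) = 138 m
Distance in phase 4 = 138 m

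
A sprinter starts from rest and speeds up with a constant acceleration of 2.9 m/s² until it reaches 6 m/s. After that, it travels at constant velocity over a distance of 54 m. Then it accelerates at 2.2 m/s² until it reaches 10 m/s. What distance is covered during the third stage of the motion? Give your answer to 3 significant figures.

14.5 m

Phase 1 (accelerating): v₀ = 0 m/s, a = 2.9 m/s².
v = v₀ + at → t = (6 − 0) / 2.9 = 2.07 s
v² = v₀² + 2aΔx → Δx = (6² − 0²)/(2·2.9) = 6.21 m

Phase 2 (constant speed): v₀ = 6.00 m/s, a = 0 m/s².
Constant speed: t = d/v = 54/6.00 = 9.00 s

Phase 3 (accelerating): v₀ = 6.00 m/s, a = 2.2 m/s².
v = v₀ + at → t = (10 − 6.00) / 2.2 = 1.82 s
v² = v₀² + 2aΔx → Δx = (10² − 6.00²)/(2·2.2) = 14.5 m
Distance in phase 3 = 14.5 m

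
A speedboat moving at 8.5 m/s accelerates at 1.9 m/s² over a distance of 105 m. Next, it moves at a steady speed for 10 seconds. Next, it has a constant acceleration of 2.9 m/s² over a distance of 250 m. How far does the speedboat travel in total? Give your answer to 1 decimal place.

Phase 1 (accelerating): v₀ = 8.50 m/s, a = 1.9 m/s².
v² = v₀² + 2aΔx = 8.50² + 2·1.9·105 = 471 → v = 21.7 m/s
t = (v − v₀)/a = (21.7 − 8.50)/1.9 = 6.95 s

Phase 2 (constant speed): v₀ = 21.7 m/s, a = 0 m/s².
v = v₀ + at = 21.7 + (0)(10) = 21.7 m/s
Δx = v₀t + ½at² = 21.7·10 + 0.5·0·10² = 217 m

Phase 3 (accelerating): v₀ = 21.7 m/s, a = 2.9 m/s².
v² = v₀² + 2aΔx = 21.7² + 2·2.9·250 = 1920 → v = 43.8 m/s
t = (v − v₀)/a = (43.8 − 21.7)/2.9 = 7.63 s
Total distance = 105 + 217 + 250 = 572 m

572.1 m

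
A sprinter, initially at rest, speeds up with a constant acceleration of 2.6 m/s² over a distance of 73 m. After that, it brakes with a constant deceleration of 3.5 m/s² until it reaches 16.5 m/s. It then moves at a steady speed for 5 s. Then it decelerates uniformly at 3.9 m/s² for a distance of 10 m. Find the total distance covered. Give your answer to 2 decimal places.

Phase 1 (accelerating): v₀ = 0 m/s, a = 2.6 m/s².
v² = v₀² + 2aΔx = 0² + 2·2.6·73 = 380 → v = 19.5 m/s
t = (v − v₀)/a = (19.5 − 0)/2.6 = 7.49 s

Phase 2 (decelerating): v₀ = 19.5 m/s, a = -3.5 m/s².
v = v₀ + at → t = (16.5 − 19.5) / -3.5 = 0.852 s
v² = v₀² + 2aΔx → Δx = (16.5² − 19.5²)/(2·-3.5) = 15.3 m

Phase 3 (constant speed): v₀ = 16.5 m/s, a = 0 m/s².
v = v₀ + at = 16.5 + (0)(5) = 16.5 m/s
Δx = v₀t + ½at² = 16.5·5 + 0.5·0·5² = 82.5 m

Phase 4 (decelerating): v₀ = 16.5 m/s, a = -3.9 m/s².
v² = v₀² + 2aΔx = 16.5² + 2·-3.9·10 = 194 → v = 13.9 m/s
t = (v − v₀)/a = (13.9 − 16.5)/-3.9 = 0.657 s
Total distance = 73.0 + 15.3 + 82.5 + 10.0 = 181 m

180.84 m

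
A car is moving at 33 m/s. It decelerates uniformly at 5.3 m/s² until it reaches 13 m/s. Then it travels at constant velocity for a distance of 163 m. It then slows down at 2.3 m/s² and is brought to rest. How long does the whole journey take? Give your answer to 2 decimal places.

Phase 1 (decelerating): v₀ = 33.0 m/s, a = -5.3 m/s².
v = v₀ + at → t = (13 − 33.0) / -5.3 = 3.77 s
v² = v₀² + 2aΔx → Δx = (13² − 33.0²)/(2·-5.3) = 86.8 m

Phase 2 (constant speed): v₀ = 13.0 m/s, a = 0 m/s².
Constant speed: t = d/v = 163/13.0 = 12.5 s

Phase 3 (decelerating): v₀ = 13.0 m/s, a = -2.3 m/s².
v = v₀ + at → t = (0 − 13.0) / -2.3 = 5.65 s
v² = v₀² + 2aΔx → Δx = (0² − 13.0²)/(2·-2.3) = 36.7 m
Total time = 3.77 + 12.5 + 5.65 = 22.0 s

21.96 s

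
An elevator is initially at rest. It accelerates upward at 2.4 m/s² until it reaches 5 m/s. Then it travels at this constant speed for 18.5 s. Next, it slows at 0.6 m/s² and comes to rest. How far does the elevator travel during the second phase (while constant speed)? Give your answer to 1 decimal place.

Phase 1 (accelerating): v₀ = 0 m/s, a = 2.4 m/s².
v = v₀ + at → t = (5 − 0) / 2.4 = 2.08 s
v² = v₀² + 2aΔx → Δx = (5² − 0²)/(2·2.4) = 5.21 m

Phase 2 (constant speed): v₀ = 5.00 m/s, a = 0 m/s².
v = v₀ + at = 5.00 + (0)(18.5) = 5.00 m/s
Δx = v₀t + ½at² = 5.00·18.5 + 0.5·0·18.5² = 92.5 m
Distance in phase 2 = 92.5 m

92.5 m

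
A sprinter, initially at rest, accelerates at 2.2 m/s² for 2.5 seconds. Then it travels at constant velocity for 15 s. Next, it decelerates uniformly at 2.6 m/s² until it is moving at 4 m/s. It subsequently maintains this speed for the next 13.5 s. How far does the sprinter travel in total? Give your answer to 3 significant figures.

Phase 1 (accelerating): v₀ = 0 m/s, a = 2.2 m/s².
v = v₀ + at = 0 + (2.2)(2.5) = 5.50 m/s
Δx = v₀t + ½at² = 0·2.5 + 0.5·2.2·2.5² = 6.88 m

Phase 2 (constant speed): v₀ = 5.50 m/s, a = 0 m/s².
v = v₀ + at = 5.50 + (0)(15) = 5.50 m/s
Δx = v₀t + ½at² = 5.50·15 + 0.5·0·15² = 82.5 m

Phase 3 (decelerating): v₀ = 5.50 m/s, a = -2.6 m/s².
v = v₀ + at → t = (4 − 5.50) / -2.6 = 0.577 s
v² = v₀² + 2aΔx → Δx = (4² − 5.50²)/(2·-2.6) = 2.74 m

Phase 4 (constant speed): v₀ = 4.00 m/s, a = 0 m/s².
v = v₀ + at = 4.00 + (0)(13.5) = 4.00 m/s
Δx = v₀t + ½at² = 4.00·13.5 + 0.5·0·13.5² = 54.0 m
Total distance = 6.88 + 82.5 + 2.74 + 54.0 = 146 m

146 m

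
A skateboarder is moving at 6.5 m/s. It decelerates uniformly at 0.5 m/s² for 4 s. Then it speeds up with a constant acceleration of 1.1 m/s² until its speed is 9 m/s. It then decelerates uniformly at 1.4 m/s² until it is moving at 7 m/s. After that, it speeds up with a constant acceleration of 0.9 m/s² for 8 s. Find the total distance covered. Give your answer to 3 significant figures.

Phase 1 (decelerating): v₀ = 6.50 m/s, a = -0.5 m/s².
v = v₀ + at = 6.50 + (-0.5)(4) = 4.50 m/s
Δx = v₀t + ½at² = 6.50·4 + 0.5·-0.5·4² = 22.0 m

Phase 2 (accelerating): v₀ = 4.50 m/s, a = 1.1 m/s².
v = v₀ + at → t = (9 − 4.50) / 1.1 = 4.09 s
v² = v₀² + 2aΔx → Δx = (9² − 4.50²)/(2·1.1) = 27.6 m

Phase 3 (decelerating): v₀ = 9.00 m/s, a = -1.4 m/s².
v = v₀ + at → t = (7 − 9.00) / -1.4 = 1.43 s
v² = v₀² + 2aΔx → Δx = (7² − 9.00²)/(2·-1.4) = 11.4 m

Phase 4 (accelerating): v₀ = 7.00 m/s, a = 0.9 m/s².
v = v₀ + at = 7.00 + (0.9)(8) = 14.2 m/s
Δx = v₀t + ½at² = 7.00·8 + 0.5·0.9·8² = 84.8 m
Total distance = 22.0 + 27.6 + 11.4 + 84.8 = 146 m

146 m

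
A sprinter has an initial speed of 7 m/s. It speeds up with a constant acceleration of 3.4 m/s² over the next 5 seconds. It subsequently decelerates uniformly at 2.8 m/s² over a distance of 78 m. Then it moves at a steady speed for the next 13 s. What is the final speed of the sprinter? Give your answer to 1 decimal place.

Phase 1 (accelerating): v₀ = 7.00 m/s, a = 3.4 m/s².
v = v₀ + at = 7.00 + (3.4)(5) = 24.0 m/s
Δx = v₀t + ½at² = 7.00·5 + 0.5·3.4·5² = 77.5 m

Phase 2 (decelerating): v₀ = 24.0 m/s, a = -2.8 m/s².
v² = v₀² + 2aΔx = 24.0² + 2·-2.8·78 = 139 → v = 11.8 m/s
t = (v − v₀)/a = (11.8 − 24.0)/-2.8 = 4.36 s

Phase 3 (constant speed): v₀ = 11.8 m/s, a = 0 m/s².
v = v₀ + at = 11.8 + (0)(13) = 11.8 m/s
Δx = v₀t + ½at² = 11.8·13 + 0.5·0·13² = 153 m
Final speed = 11.8 m/s

11.8 m/s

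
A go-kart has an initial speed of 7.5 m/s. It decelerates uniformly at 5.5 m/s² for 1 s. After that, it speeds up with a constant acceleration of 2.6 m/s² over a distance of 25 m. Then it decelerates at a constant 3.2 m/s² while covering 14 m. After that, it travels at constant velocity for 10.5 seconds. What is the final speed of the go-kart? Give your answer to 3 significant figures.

Phase 1 (decelerating): v₀ = 7.50 m/s, a = -5.5 m/s².
v = v₀ + at = 7.50 + (-5.5)(1) = 2.00 m/s
Δx = v₀t + ½at² = 7.50·1 + 0.5·-5.5·1² = 4.75 m

Phase 2 (accelerating): v₀ = 2.00 m/s, a = 2.6 m/s².
v² = v₀² + 2aΔx = 2.00² + 2·2.6·25 = 134 → v = 11.6 m/s
t = (v − v₀)/a = (11.6 − 2.00)/2.6 = 3.68 s

Phase 3 (decelerating): v₀ = 11.6 m/s, a = -3.2 m/s².
v² = v₀² + 2aΔx = 11.6² + 2·-3.2·14 = 44.4 → v = 6.66 m/s
t = (v − v₀)/a = (6.66 − 11.6)/-3.2 = 1.54 s

Phase 4 (constant speed): v₀ = 6.66 m/s, a = 0 m/s².
v = v₀ + at = 6.66 + (0)(10.5) = 6.66 m/s
Δx = v₀t + ½at² = 6.66·10.5 + 0.5·0·10.5² = 70.0 m
Final speed = 6.66 m/s

6.66 m/s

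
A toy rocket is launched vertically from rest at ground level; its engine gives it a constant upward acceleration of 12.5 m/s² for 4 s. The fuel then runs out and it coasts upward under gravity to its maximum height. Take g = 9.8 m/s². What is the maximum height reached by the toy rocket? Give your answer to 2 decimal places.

227.55 m

Phase 1 (powered ascent): v₀ = 0 m/s, a = 12.5 m/s².
v = v₀ + at = 0 + (12.5)(4) = 50.0 m/s
Δx = v₀t + ½at² = 0·4 + 0.5·12.5·4² = 100 m

Phase 2 (coasting upward): v₀ = 50.0 m/s, a = -9.8 m/s².
v = v₀ + at → t = (0 − 50.0) / -9.8 = 5.10 s
v² = v₀² + 2aΔx → Δx = (0² − 50.0²)/(2·-9.8) = 128 m
Maximum height = 100 + 128 = 228 m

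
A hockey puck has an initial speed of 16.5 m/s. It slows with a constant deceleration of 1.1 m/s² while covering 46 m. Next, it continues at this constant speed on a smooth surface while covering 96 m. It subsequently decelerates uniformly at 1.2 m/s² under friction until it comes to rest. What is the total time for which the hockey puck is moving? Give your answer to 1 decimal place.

Phase 1 (decelerating): v₀ = 16.5 m/s, a = -1.1 m/s².
v² = v₀² + 2aΔx = 16.5² + 2·-1.1·46 = 171 → v = 13.1 m/s
t = (v − v₀)/a = (13.1 − 16.5)/-1.1 = 3.11 s

Phase 2 (constant speed): v₀ = 13.1 m/s, a = 0 m/s².
Constant speed: t = d/v = 96/13.1 = 7.34 s

Phase 3 (decelerating): v₀ = 13.1 m/s, a = -1.2 m/s².
v = v₀ + at → t = (0 − 13.1) / -1.2 = 10.9 s
v² = v₀² + 2aΔx → Δx = (0² − 13.1²)/(2·-1.2) = 71.3 m
Total time = 3.11 + 7.34 + 10.9 = 21.3 s

21.3 s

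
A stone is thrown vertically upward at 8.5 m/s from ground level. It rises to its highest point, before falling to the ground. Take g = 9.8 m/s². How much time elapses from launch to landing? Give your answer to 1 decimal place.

1.7 s

Phase 1 (rising): v₀ = 8.50 m/s, a = -9.8 m/s².
v = v₀ + at → t = (0 − 8.50) / -9.8 = 0.867 s
v² = v₀² + 2aΔx → Δx = (0² − 8.50²)/(2·-9.8) = 3.69 m

Phase 2 (falling): v₀ = 0 m/s, a = -9.8 m/s².
Falls 3.69 m from rest: t = √(2·3.69/9.8) = 0.867 s; v = g·t = 8.50 m/s.
Total time = 0.867 + 0.867 = 1.73 s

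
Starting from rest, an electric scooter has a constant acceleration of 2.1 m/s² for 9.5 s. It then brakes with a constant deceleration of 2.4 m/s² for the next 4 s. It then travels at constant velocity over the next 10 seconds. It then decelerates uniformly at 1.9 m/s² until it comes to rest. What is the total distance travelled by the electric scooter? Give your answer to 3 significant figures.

Phase 1 (accelerating): v₀ = 0 m/s, a = 2.1 m/s².
v = v₀ + at = 0 + (2.1)(9.5) = 19.9 m/s
Δx = v₀t + ½at² = 0·9.5 + 0.5·2.1·9.5² = 94.8 m

Phase 2 (decelerating): v₀ = 19.9 m/s, a = -2.4 m/s².
v = v₀ + at = 19.9 + (-2.4)(4) = 10.3 m/s
Δx = v₀t + ½at² = 19.9·4 + 0.5·-2.4·4² = 60.6 m

Phase 3 (constant speed): v₀ = 10.3 m/s, a = 0 m/s².
v = v₀ + at = 10.3 + (0)(10) = 10.3 m/s
Δx = v₀t + ½at² = 10.3·10 + 0.5·0·10² = 104 m

Phase 4 (decelerating): v₀ = 10.3 m/s, a = -1.9 m/s².
v = v₀ + at → t = (0 − 10.3) / -1.9 = 5.45 s
v² = v₀² + 2aΔx → Δx = (0² − 10.3²)/(2·-1.9) = 28.2 m
Total distance = 94.8 + 60.6 + 104 + 28.2 = 287 m

287 m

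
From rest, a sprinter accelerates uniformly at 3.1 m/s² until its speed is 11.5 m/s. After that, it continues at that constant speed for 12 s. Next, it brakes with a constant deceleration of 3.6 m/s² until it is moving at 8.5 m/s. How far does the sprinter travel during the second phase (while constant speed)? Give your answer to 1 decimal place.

138.0 m

Phase 1 (accelerating): v₀ = 0 m/s, a = 3.1 m/s².
v = v₀ + at → t = (11.5 − 0) / 3.1 = 3.71 s
v² = v₀² + 2aΔx → Δx = (11.5² − 0²)/(2·3.1) = 21.3 m

Phase 2 (constant speed): v₀ = 11.5 m/s, a = 0 m/s².
v = v₀ + at = 11.5 + (0)(12) = 11.5 m/s
Δx = v₀t + ½at² = 11.5·12 + 0.5·0·12² = 138 m
Distance in phase 2 = 138 m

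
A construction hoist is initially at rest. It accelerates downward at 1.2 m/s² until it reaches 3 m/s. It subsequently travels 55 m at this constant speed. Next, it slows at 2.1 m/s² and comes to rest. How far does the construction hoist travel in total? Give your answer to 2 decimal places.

Phase 1 (accelerating): v₀ = 0 m/s, a = 1.2 m/s².
v = v₀ + at → t = (3 − 0) / 1.2 = 2.50 s
v² = v₀² + 2aΔx → Δx = (3² − 0²)/(2·1.2) = 3.75 m

Phase 2 (constant speed): v₀ = 3.00 m/s, a = 0 m/s².
Constant speed: t = d/v = 55/3.00 = 18.3 s

Phase 3 (decelerating): v₀ = 3.00 m/s, a = -2.1 m/s².
v = v₀ + at → t = (0 − 3.00) / -2.1 = 1.43 s
v² = v₀² + 2aΔx → Δx = (0² − 3.00²)/(2·-2.1) = 2.14 m
Total distance = 3.75 + 55.0 + 2.14 = 60.9 m

60.89 m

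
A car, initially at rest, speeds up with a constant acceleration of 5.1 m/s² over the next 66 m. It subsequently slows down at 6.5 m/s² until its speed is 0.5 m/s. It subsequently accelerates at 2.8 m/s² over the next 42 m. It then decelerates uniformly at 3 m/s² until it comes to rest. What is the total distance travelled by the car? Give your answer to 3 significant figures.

199 m

Phase 1 (accelerating): v₀ = 0 m/s, a = 5.1 m/s².
v² = v₀² + 2aΔx = 0² + 2·5.1·66 = 673 → v = 25.9 m/s
t = (v − v₀)/a = (25.9 − 0)/5.1 = 5.09 s

Phase 2 (decelerating): v₀ = 25.9 m/s, a = -6.5 m/s².
v = v₀ + at → t = (0.5 − 25.9) / -6.5 = 3.91 s
v² = v₀² + 2aΔx → Δx = (0.5² − 25.9²)/(2·-6.5) = 51.8 m

Phase 3 (accelerating): v₀ = 0.500 m/s, a = 2.8 m/s².
v² = v₀² + 2aΔx = 0.500² + 2·2.8·42 = 235 → v = 15.3 m/s
t = (v − v₀)/a = (15.3 − 0.500)/2.8 = 5.30 s

Phase 4 (decelerating): v₀ = 15.3 m/s, a = -3 m/s².
v = v₀ + at → t = (0 − 15.3) / -3 = 5.11 s
v² = v₀² + 2aΔx → Δx = (0² − 15.3²)/(2·-3) = 39.2 m
Total distance = 66.0 + 51.8 + 42.0 + 39.2 = 199 m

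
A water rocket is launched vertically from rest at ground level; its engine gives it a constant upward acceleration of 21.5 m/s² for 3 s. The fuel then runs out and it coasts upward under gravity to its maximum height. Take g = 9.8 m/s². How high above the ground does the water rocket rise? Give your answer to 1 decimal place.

Phase 1 (powered ascent): v₀ = 0 m/s, a = 21.5 m/s².
v = v₀ + at = 0 + (21.5)(3) = 64.5 m/s
Δx = v₀t + ½at² = 0·3 + 0.5·21.5·3² = 96.8 m

Phase 2 (coasting upward): v₀ = 64.5 m/s, a = -9.8 m/s².
v = v₀ + at → t = (0 − 64.5) / -9.8 = 6.58 s
v² = v₀² + 2aΔx → Δx = (0² − 64.5²)/(2·-9.8) = 212 m
Maximum height = 96.8 + 212 = 309 m

309.0 m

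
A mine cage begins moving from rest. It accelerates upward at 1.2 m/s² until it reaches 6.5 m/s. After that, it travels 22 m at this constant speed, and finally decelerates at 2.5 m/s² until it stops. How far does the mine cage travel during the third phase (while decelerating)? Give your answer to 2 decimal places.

Phase 1 (accelerating): v₀ = 0 m/s, a = 1.2 m/s².
v = v₀ + at → t = (6.5 − 0) / 1.2 = 5.42 s
v² = v₀² + 2aΔx → Δx = (6.5² − 0²)/(2·1.2) = 17.6 m

Phase 2 (constant speed): v₀ = 6.50 m/s, a = 0 m/s².
Constant speed: t = d/v = 22/6.50 = 3.38 s

Phase 3 (decelerating): v₀ = 6.50 m/s, a = -2.5 m/s².
v = v₀ + at → t = (0 − 6.50) / -2.5 = 2.60 s
v² = v₀² + 2aΔx → Δx = (0² − 6.50²)/(2·-2.5) = 8.45 m
Distance in phase 3 = 8.45 m

8.45 m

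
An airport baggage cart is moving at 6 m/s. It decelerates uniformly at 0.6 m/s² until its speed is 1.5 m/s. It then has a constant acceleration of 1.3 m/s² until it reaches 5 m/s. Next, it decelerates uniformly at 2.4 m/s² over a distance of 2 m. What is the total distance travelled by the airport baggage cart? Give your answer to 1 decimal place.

Phase 1 (decelerating): v₀ = 6.00 m/s, a = -0.6 m/s².
v = v₀ + at → t = (1.5 − 6.00) / -0.6 = 7.50 s
v² = v₀² + 2aΔx → Δx = (1.5² − 6.00²)/(2·-0.6) = 28.1 m

Phase 2 (accelerating): v₀ = 1.50 m/s, a = 1.3 m/s².
v = v₀ + at → t = (5 − 1.50) / 1.3 = 2.69 s
v² = v₀² + 2aΔx → Δx = (5² − 1.50²)/(2·1.3) = 8.75 m

Phase 3 (decelerating): v₀ = 5.00 m/s, a = -2.4 m/s².
v² = v₀² + 2aΔx = 5.00² + 2·-2.4·2 = 15.4 → v = 3.92 m/s
t = (v − v₀)/a = (3.92 − 5.00)/-2.4 = 0.448 s
Total distance = 28.1 + 8.75 + 2.00 = 38.9 m

38.9 m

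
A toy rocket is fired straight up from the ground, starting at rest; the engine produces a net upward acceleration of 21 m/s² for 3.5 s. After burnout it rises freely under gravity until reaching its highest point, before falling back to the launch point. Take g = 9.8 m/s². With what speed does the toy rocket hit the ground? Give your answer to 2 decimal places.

89.01 m/s

Phase 1 (powered ascent): v₀ = 0 m/s, a = 21 m/s².
v = v₀ + at = 0 + (21)(3.5) = 73.5 m/s
Δx = v₀t + ½at² = 0·3.5 + 0.5·21·3.5² = 129 m

Phase 2 (coasting upward): v₀ = 73.5 m/s, a = -9.8 m/s².
v = v₀ + at → t = (0 − 73.5) / -9.8 = 7.50 s
v² = v₀² + 2aΔx → Δx = (0² − 73.5²)/(2·-9.8) = 276 m

Phase 3 (free fall): v₀ = 0 m/s, a = -9.8 m/s².
Falls 404 m from rest: t = √(2·404/9.8) = 9.08 s; v = g·t = 89.0 m/s.
Impact speed = 89.0 m/s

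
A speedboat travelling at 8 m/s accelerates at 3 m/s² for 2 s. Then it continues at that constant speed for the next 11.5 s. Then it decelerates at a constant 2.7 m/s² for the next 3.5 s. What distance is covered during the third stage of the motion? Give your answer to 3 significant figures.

32.5 m

Phase 1 (accelerating): v₀ = 8.00 m/s, a = 3 m/s².
v = v₀ + at = 8.00 + (3)(2) = 14.0 m/s
Δx = v₀t + ½at² = 8.00·2 + 0.5·3·2² = 22.0 m

Phase 2 (constant speed): v₀ = 14.0 m/s, a = 0 m/s².
v = v₀ + at = 14.0 + (0)(11.5) = 14.0 m/s
Δx = v₀t + ½at² = 14.0·11.5 + 0.5·0·11.5² = 161 m

Phase 3 (decelerating): v₀ = 14.0 m/s, a = -2.7 m/s².
v = v₀ + at = 14.0 + (-2.7)(3.5) = 4.55 m/s
Δx = v₀t + ½at² = 14.0·3.5 + 0.5·-2.7·3.5² = 32.5 m
Distance in phase 3 = 32.5 m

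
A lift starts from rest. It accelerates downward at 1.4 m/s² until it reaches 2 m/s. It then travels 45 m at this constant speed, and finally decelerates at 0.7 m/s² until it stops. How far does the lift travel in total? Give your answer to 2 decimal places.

49.29 m

Phase 1 (accelerating): v₀ = 0 m/s, a = 1.4 m/s².
v = v₀ + at → t = (2 − 0) / 1.4 = 1.43 s
v² = v₀² + 2aΔx → Δx = (2² − 0²)/(2·1.4) = 1.43 m

Phase 2 (constant speed): v₀ = 2.00 m/s, a = 0 m/s².
Constant speed: t = d/v = 45/2.00 = 22.5 s

Phase 3 (decelerating): v₀ = 2.00 m/s, a = -0.7 m/s².
v = v₀ + at → t = (0 − 2.00) / -0.7 = 2.86 s
v² = v₀² + 2aΔx → Δx = (0² − 2.00²)/(2·-0.7) = 2.86 m
Total distance = 1.43 + 45.0 + 2.86 = 49.3 m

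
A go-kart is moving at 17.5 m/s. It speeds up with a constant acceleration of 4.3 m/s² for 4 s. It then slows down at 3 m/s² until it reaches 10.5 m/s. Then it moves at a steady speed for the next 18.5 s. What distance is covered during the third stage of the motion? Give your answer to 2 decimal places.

Phase 1 (accelerating): v₀ = 17.5 m/s, a = 4.3 m/s².
v = v₀ + at = 17.5 + (4.3)(4) = 34.7 m/s
Δx = v₀t + ½at² = 17.5·4 + 0.5·4.3·4² = 104 m

Phase 2 (decelerating): v₀ = 34.7 m/s, a = -3 m/s².
v = v₀ + at → t = (10.5 − 34.7) / -3 = 8.07 s
v² = v₀² + 2aΔx → Δx = (10.5² − 34.7²)/(2·-3) = 182 m

Phase 3 (constant speed): v₀ = 10.5 m/s, a = 0 m/s².
v = v₀ + at = 10.5 + (0)(18.5) = 10.5 m/s
Δx = v₀t + ½at² = 10.5·18.5 + 0.5·0·18.5² = 194 m
Distance in phase 3 = 194 m

194.25 m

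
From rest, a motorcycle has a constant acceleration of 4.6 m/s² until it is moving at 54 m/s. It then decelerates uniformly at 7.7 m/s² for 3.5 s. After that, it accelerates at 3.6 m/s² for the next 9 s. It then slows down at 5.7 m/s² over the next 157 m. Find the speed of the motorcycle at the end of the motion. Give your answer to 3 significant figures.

41.8 m/s

Phase 1 (accelerating): v₀ = 0 m/s, a = 4.6 m/s².
v = v₀ + at → t = (54 − 0) / 4.6 = 11.7 s
v² = v₀² + 2aΔx → Δx = (54² − 0²)/(2·4.6) = 317 m

Phase 2 (decelerating): v₀ = 54.0 m/s, a = -7.7 m/s².
v = v₀ + at = 54.0 + (-7.7)(3.5) = 27.1 m/s
Δx = v₀t + ½at² = 54.0·3.5 + 0.5·-7.7·3.5² = 142 m

Phase 3 (accelerating): v₀ = 27.1 m/s, a = 3.6 m/s².
v = v₀ + at = 27.1 + (3.6)(9) = 59.5 m/s
Δx = v₀t + ½at² = 27.1·9 + 0.5·3.6·9² = 389 m

Phase 4 (decelerating): v₀ = 59.5 m/s, a = -5.7 m/s².
v² = v₀² + 2aΔx = 59.5² + 2·-5.7·157 = 1740 → v = 41.8 m/s
t = (v − v₀)/a = (41.8 − 59.5)/-5.7 = 3.10 s
Final speed = 41.8 m/s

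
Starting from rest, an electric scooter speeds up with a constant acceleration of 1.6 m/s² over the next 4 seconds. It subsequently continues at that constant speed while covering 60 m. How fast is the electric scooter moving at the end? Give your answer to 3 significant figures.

Phase 1 (accelerating): v₀ = 0 m/s, a = 1.6 m/s².
v = v₀ + at = 0 + (1.6)(4) = 6.40 m/s
Δx = v₀t + ½at² = 0·4 + 0.5·1.6·4² = 12.8 m

Phase 2 (constant speed): v₀ = 6.40 m/s, a = 0 m/s².
Constant speed: t = d/v = 60/6.40 = 9.38 s
Final speed = 6.40 m/s

6.40 m/s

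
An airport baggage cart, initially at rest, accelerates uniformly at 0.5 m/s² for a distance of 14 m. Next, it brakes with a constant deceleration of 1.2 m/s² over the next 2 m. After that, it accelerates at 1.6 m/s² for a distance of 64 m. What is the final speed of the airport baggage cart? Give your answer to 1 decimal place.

14.6 m/s

Phase 1 (accelerating): v₀ = 0 m/s, a = 0.5 m/s².
v² = v₀² + 2aΔx = 0² + 2·0.5·14 = 14.0 → v = 3.74 m/s
t = (v − v₀)/a = (3.74 − 0)/0.5 = 7.48 s

Phase 2 (decelerating): v₀ = 3.74 m/s, a = -1.2 m/s².
v² = v₀² + 2aΔx = 3.74² + 2·-1.2·2 = 9.20 → v = 3.03 m/s
t = (v − v₀)/a = (3.03 − 3.74)/-1.2 = 0.590 s

Phase 3 (accelerating): v₀ = 3.03 m/s, a = 1.6 m/s².
v² = v₀² + 2aΔx = 3.03² + 2·1.6·64 = 214 → v = 14.6 m/s
t = (v − v₀)/a = (14.6 − 3.03)/1.6 = 7.25 s
Final speed = 14.6 m/s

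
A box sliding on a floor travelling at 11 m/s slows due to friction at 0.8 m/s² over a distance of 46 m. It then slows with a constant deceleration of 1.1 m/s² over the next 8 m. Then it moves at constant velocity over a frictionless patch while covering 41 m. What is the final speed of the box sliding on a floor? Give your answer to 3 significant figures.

5.46 m/s

Phase 1 (decelerating): v₀ = 11.0 m/s, a = -0.8 m/s².
v² = v₀² + 2aΔx = 11.0² + 2·-0.8·46 = 47.4 → v = 6.88 m/s
t = (v − v₀)/a = (6.88 − 11.0)/-0.8 = 5.14 s

Phase 2 (decelerating): v₀ = 6.88 m/s, a = -1.1 m/s².
v² = v₀² + 2aΔx = 6.88² + 2·-1.1·8 = 29.8 → v = 5.46 m/s
t = (v − v₀)/a = (5.46 − 6.88)/-1.1 = 1.30 s

Phase 3 (constant speed): v₀ = 5.46 m/s, a = 0 m/s².
Constant speed: t = d/v = 41/5.46 = 7.51 s
Final speed = 5.46 m/s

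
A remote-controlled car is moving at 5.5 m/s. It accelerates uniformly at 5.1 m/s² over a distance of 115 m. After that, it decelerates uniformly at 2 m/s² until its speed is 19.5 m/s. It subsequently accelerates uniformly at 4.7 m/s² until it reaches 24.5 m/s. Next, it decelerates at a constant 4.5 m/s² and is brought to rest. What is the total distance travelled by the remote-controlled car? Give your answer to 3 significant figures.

411 m

Phase 1 (accelerating): v₀ = 5.50 m/s, a = 5.1 m/s².
v² = v₀² + 2aΔx = 5.50² + 2·5.1·115 = 1200 → v = 34.7 m/s
t = (v − v₀)/a = (34.7 − 5.50)/5.1 = 5.72 s

Phase 2 (decelerating): v₀ = 34.7 m/s, a = -2 m/s².
v = v₀ + at → t = (19.5 − 34.7) / -2 = 7.59 s
v² = v₀² + 2aΔx → Δx = (19.5² − 34.7²)/(2·-2) = 206 m

Phase 3 (accelerating): v₀ = 19.5 m/s, a = 4.7 m/s².
v = v₀ + at → t = (24.5 − 19.5) / 4.7 = 1.06 s
v² = v₀² + 2aΔx → Δx = (24.5² − 19.5²)/(2·4.7) = 23.4 m

Phase 4 (decelerating): v₀ = 24.5 m/s, a = -4.5 m/s².
v = v₀ + at → t = (0 − 24.5) / -4.5 = 5.44 s
v² = v₀² + 2aΔx → Δx = (0² − 24.5²)/(2·-4.5) = 66.7 m
Total distance = 115 + 206 + 23.4 + 66.7 = 411 m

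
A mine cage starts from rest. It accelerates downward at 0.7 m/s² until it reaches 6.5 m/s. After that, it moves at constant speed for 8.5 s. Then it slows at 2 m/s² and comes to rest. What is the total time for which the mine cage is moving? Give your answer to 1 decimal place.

21.0 s

Phase 1 (accelerating): v₀ = 0 m/s, a = 0.7 m/s².
v = v₀ + at → t = (6.5 − 0) / 0.7 = 9.29 s
v² = v₀² + 2aΔx → Δx = (6.5² − 0²)/(2·0.7) = 30.2 m

Phase 2 (constant speed): v₀ = 6.50 m/s, a = 0 m/s².
v = v₀ + at = 6.50 + (0)(8.5) = 6.50 m/s
Δx = v₀t + ½at² = 6.50·8.5 + 0.5·0·8.5² = 55.2 m

Phase 3 (decelerating): v₀ = 6.50 m/s, a = -2 m/s².
v = v₀ + at → t = (0 − 6.50) / -2 = 3.25 s
v² = v₀² + 2aΔx → Δx = (0² − 6.50²)/(2·-2) = 10.6 m
Total time = 9.29 + 8.50 + 3.25 = 21.0 s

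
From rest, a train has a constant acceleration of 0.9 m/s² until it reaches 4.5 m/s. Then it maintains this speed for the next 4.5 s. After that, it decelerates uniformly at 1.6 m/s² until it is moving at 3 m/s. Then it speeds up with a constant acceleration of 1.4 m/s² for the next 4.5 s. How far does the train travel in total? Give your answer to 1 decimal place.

62.7 m

Phase 1 (accelerating): v₀ = 0 m/s, a = 0.9 m/s².
v = v₀ + at → t = (4.5 − 0) / 0.9 = 5.00 s
v² = v₀² + 2aΔx → Δx = (4.5² − 0²)/(2·0.9) = 11.2 m

Phase 2 (constant speed): v₀ = 4.50 m/s, a = 0 m/s².
v = v₀ + at = 4.50 + (0)(4.5) = 4.50 m/s
Δx = v₀t + ½at² = 4.50·4.5 + 0.5·0·4.5² = 20.2 m

Phase 3 (decelerating): v₀ = 4.50 m/s, a = -1.6 m/s².
v = v₀ + at → t = (3 − 4.50) / -1.6 = 0.938 s
v² = v₀² + 2aΔx → Δx = (3² − 4.50²)/(2·-1.6) = 3.52 m

Phase 4 (accelerating): v₀ = 3.00 m/s, a = 1.4 m/s².
v = v₀ + at = 3.00 + (1.4)(4.5) = 9.30 m/s
Δx = v₀t + ½at² = 3.00·4.5 + 0.5·1.4·4.5² = 27.7 m
Total distance = 11.2 + 20.2 + 3.52 + 27.7 = 62.7 m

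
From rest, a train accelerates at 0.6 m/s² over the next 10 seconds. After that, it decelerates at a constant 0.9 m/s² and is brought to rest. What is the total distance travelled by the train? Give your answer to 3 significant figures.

Phase 1 (accelerating): v₀ = 0 m/s, a = 0.6 m/s².
v = v₀ + at = 0 + (0.6)(10) = 6.00 m/s
Δx = v₀t + ½at² = 0·10 + 0.5·0.6·10² = 30.0 m

Phase 2 (decelerating): v₀ = 6.00 m/s, a = -0.9 m/s².
v = v₀ + at → t = (0 − 6.00) / -0.9 = 6.67 s
v² = v₀² + 2aΔx → Δx = (0² − 6.00²)/(2·-0.9) = 20.0 m
Total distance = 30.0 + 20.0 = 50.0 m

50.0 m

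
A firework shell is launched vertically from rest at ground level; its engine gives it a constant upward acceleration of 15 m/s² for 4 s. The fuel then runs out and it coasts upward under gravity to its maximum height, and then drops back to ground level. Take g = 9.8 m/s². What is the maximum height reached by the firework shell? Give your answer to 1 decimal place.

Phase 1 (powered ascent): v₀ = 0 m/s, a = 15 m/s².
v = v₀ + at = 0 + (15)(4) = 60.0 m/s
Δx = v₀t + ½at² = 0·4 + 0.5·15·4² = 120 m

Phase 2 (coasting upward): v₀ = 60.0 m/s, a = -9.8 m/s².
v = v₀ + at → t = (0 − 60.0) / -9.8 = 6.12 s
v² = v₀² + 2aΔx → Δx = (0² − 60.0²)/(2·-9.8) = 184 m
Maximum height = 120 + 184 = 304 m

303.7 m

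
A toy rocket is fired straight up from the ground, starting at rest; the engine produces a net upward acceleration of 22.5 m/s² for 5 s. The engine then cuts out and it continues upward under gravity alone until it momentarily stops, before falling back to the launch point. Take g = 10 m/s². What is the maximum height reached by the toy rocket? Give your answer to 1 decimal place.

Phase 1 (powered ascent): v₀ = 0 m/s, a = 22.5 m/s².
v = v₀ + at = 0 + (22.5)(5) = 112 m/s
Δx = v₀t + ½at² = 0·5 + 0.5·22.5·5² = 281 m

Phase 2 (coasting upward): v₀ = 112 m/s, a = -10 m/s².
v = v₀ + at → t = (0 − 112) / -10 = 11.2 s
v² = v₀² + 2aΔx → Δx = (0² − 112²)/(2·-10) = 633 m
Maximum height = 281 + 633 = 914 m

914.1 m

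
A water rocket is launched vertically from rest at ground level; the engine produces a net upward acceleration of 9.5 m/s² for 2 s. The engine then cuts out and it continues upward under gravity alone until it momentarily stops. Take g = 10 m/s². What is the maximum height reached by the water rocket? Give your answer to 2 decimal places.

Phase 1 (powered ascent): v₀ = 0 m/s, a = 9.5 m/s².
v = v₀ + at = 0 + (9.5)(2) = 19.0 m/s
Δx = v₀t + ½at² = 0·2 + 0.5·9.5·2² = 19.0 m

Phase 2 (coasting upward): v₀ = 19.0 m/s, a = -10 m/s².
v = v₀ + at → t = (0 − 19.0) / -10 = 1.90 s
v² = v₀² + 2aΔx → Δx = (0² − 19.0²)/(2·-10) = 18.1 m
Maximum height = 19.0 + 18.1 = 37.0 m

37.05 m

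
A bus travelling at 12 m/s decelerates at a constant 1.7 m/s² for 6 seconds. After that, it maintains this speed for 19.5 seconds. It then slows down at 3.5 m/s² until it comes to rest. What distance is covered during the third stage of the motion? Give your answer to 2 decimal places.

Phase 1 (decelerating): v₀ = 12.0 m/s, a = -1.7 m/s².
v = v₀ + at = 12.0 + (-1.7)(6) = 1.80 m/s
Δx = v₀t + ½at² = 12.0·6 + 0.5·-1.7·6² = 41.4 m

Phase 2 (constant speed): v₀ = 1.80 m/s, a = 0 m/s².
v = v₀ + at = 1.80 + (0)(19.5) = 1.80 m/s
Δx = v₀t + ½at² = 1.80·19.5 + 0.5·0·19.5² = 35.1 m

Phase 3 (decelerating): v₀ = 1.80 m/s, a = -3.5 m/s².
v = v₀ + at → t = (0 − 1.80) / -3.5 = 0.514 s
v² = v₀² + 2aΔx → Δx = (0² − 1.80²)/(2·-3.5) = 0.463 m
Distance in phase 3 = 0.463 m

0.46 m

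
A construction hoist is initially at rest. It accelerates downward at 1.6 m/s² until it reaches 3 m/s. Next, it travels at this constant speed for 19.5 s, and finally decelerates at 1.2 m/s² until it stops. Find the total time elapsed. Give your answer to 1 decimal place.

Phase 1 (accelerating): v₀ = 0 m/s, a = 1.6 m/s².
v = v₀ + at → t = (3 − 0) / 1.6 = 1.88 s
v² = v₀² + 2aΔx → Δx = (3² − 0²)/(2·1.6) = 2.81 m

Phase 2 (constant speed): v₀ = 3.00 m/s, a = 0 m/s².
v = v₀ + at = 3.00 + (0)(19.5) = 3.00 m/s
Δx = v₀t + ½at² = 3.00·19.5 + 0.5·0·19.5² = 58.5 m

Phase 3 (decelerating): v₀ = 3.00 m/s, a = -1.2 m/s².
v = v₀ + at → t = (0 − 3.00) / -1.2 = 2.50 s
v² = v₀² + 2aΔx → Δx = (0² − 3.00²)/(2·-1.2) = 3.75 m
Total time = 1.88 + 19.5 + 2.50 = 23.9 s

23.9 s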